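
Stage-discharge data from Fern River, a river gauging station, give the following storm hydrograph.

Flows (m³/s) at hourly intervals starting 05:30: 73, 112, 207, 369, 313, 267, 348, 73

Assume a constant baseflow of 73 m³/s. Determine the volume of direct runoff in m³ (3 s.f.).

Direct-runoff ordinates (Q − Q_b): 0.0, 39.0, 134.0, 296.0, 240.0, 194.0, 275.0, 0.0 m³/s.
ΣQ_DR = 1178 m³/s.
With Δt = 1 h = 3600 s, V = ΣQ_DR · Δt = 1178 × 3600 = 4.24 × 10^6 m³.

V ≈ 4.24 × 10^6 m³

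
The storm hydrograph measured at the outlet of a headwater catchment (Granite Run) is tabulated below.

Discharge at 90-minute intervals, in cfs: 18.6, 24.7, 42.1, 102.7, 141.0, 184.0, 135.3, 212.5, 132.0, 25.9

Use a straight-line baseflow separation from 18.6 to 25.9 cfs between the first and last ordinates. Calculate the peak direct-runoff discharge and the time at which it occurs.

Subtracting baseflow gives direct-runoff ordinates: 0.00, 5.29, 21.88, 81.67, 119.16, 161.34, 111.83, 188.22, 106.91, 0.00 cfs.
The maximum is 188.22 cfs, occurring at the reading for t = 10.5 h.

Q_p = 188.22 cfs at t = 10.5 h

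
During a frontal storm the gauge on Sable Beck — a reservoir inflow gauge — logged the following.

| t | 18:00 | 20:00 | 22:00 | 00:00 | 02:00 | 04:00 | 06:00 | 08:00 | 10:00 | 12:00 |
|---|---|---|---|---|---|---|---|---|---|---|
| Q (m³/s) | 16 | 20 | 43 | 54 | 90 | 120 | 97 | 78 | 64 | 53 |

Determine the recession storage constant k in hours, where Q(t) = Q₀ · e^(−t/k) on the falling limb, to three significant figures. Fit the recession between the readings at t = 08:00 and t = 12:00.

On the falling limb, Q drops from 78 to 53 m³/s between t = 08:00 and t = 12:00 (Δt = 4 h).
k = −Δt / ln(Q₂/Q₁) = −4 / ln(53/78) = 10.4 h.

k ≈ 10.4 h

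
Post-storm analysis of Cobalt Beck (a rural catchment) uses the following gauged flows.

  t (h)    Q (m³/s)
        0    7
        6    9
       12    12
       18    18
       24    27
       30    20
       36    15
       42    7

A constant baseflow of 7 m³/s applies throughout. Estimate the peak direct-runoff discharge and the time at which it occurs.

Q_p = 20.0 m³/s at t = 24 h

Subtracting baseflow gives direct-runoff ordinates: 0.0, 2.0, 5.0, 11.0, 20.0, 13.0, 8.0, 0.0 m³/s.
The maximum is 20.0 m³/s, occurring at the reading for t = 24 h.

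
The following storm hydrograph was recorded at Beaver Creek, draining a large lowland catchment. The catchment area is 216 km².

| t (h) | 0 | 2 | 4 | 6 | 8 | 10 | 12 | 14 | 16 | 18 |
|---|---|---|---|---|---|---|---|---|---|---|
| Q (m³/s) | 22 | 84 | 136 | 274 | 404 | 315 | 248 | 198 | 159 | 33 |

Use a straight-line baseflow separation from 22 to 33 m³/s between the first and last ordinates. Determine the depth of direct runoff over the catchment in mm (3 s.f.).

d ≈ 53.3 mm

Direct runoff: 0.00, 60.78, 111.56, 248.33, 377.11, 286.89, 218.67, 167.44, 127.22, 0.00 m³/s; ΣQ_DR = 1598 m³/s.
V = ΣQ_DR · Δt = 1598 × 7200 s = 1.151 × 10^7 m³.
Over A = 216 km², depth = V / A = 53.3 mm.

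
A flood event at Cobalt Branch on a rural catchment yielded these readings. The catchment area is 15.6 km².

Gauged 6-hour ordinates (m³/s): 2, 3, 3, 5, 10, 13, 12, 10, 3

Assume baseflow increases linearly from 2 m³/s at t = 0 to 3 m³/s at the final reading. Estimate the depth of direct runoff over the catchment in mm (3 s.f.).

d ≈ 53.3 mm

Direct runoff: 0.00, 0.88, 0.75, 2.62, 7.50, 10.38, 9.25, 7.12, 0.00 m³/s; ΣQ_DR = 38.50 m³/s.
V = ΣQ_DR · Δt = 38.50 × 21600 s = 8.316 × 10^5 m³.
Over A = 15.6 km², depth = V / A = 53.3 mm.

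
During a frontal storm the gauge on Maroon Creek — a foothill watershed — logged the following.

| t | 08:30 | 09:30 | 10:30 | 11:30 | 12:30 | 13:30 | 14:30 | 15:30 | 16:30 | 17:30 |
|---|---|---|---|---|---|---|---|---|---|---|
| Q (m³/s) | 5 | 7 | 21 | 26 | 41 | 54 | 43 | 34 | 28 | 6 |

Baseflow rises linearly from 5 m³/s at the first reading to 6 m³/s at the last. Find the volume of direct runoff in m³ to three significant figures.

V ≈ 7.56 × 10^5 m³

Direct-runoff ordinates (Q − Q_b): 0.00, 1.89, 15.78, 20.67, 35.56, 48.44, 37.33, 28.22, 22.11, 0.00 m³/s.
ΣQ_DR = 210.0 m³/s.
With Δt = 1 h = 3600 s, V = ΣQ_DR · Δt = 210.0 × 3600 = 7.56 × 10^5 m³.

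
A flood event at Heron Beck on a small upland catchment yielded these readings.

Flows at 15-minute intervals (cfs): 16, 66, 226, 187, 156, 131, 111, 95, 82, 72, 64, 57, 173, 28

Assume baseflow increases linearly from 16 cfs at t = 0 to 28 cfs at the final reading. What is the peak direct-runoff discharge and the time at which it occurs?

Subtracting baseflow gives direct-runoff ordinates: 0.00, 49.08, 208.15, 168.23, 136.31, 110.38, 89.46, 72.54, 58.62, 47.69, 38.77, 30.85, 145.92, 0.00 cfs.
The maximum is 208.15 cfs, occurring at the reading for t = 0.5 h.

Q_p = 208.15 cfs at t = 0.5 h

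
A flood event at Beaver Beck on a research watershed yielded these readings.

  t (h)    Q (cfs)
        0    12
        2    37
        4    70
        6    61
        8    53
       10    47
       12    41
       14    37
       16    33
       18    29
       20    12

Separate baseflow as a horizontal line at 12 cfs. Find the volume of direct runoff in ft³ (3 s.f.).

Direct-runoff ordinates (Q − Q_b): 0.0, 25.0, 58.0, 49.0, 41.0, 35.0, 29.0, 25.0, 21.0, 17.0, 0.0 cfs.
ΣQ_DR = 300.0 cfs.
With Δt = 2 h = 7200 s, V = ΣQ_DR · Δt = 300.0 × 7200 = 2.16 × 10^6 ft³.

V ≈ 2.16 × 10^6 ft³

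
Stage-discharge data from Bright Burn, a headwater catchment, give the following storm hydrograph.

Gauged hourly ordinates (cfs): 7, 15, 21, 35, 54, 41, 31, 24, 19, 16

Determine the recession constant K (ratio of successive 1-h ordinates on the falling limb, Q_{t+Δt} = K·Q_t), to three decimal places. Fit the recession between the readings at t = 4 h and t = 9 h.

K ≈ 0.784

Using the recession-limb readings at t = 4 h and t = 9 h: Q falls from 54 to 16 cfs over 5 intervals.
K = (Q₂/Q₁)^(1/5) = (16/54)^(1/5) = 0.784.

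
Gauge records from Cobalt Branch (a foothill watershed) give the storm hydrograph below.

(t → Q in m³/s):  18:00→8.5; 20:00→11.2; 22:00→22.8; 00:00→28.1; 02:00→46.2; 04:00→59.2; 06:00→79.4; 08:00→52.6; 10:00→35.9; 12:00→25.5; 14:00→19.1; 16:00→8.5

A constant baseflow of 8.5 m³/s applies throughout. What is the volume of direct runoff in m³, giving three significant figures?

V ≈ 2.12 × 10^6 m³

Direct-runoff ordinates (Q − Q_b): 0.0, 2.7, 14.3, 19.6, 37.7, 50.7, 70.9, 44.1, 27.4, 17.0, 10.6, 0.0 m³/s.
ΣQ_DR = 295.0 m³/s.
With Δt = 2 h = 7200 s, V = ΣQ_DR · Δt = 295.0 × 7200 = 2.12 × 10^6 m³.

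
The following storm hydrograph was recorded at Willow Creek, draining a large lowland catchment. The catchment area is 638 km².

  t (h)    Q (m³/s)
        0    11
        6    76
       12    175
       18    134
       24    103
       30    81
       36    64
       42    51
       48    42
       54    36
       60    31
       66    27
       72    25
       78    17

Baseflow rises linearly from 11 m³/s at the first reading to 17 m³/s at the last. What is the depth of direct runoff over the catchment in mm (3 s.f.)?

Direct runoff: 0.00, 64.54, 163.08, 121.62, 90.15, 67.69, 50.23, 36.77, 27.31, 20.85, 15.38, 10.92, 8.46, 0.00 m³/s; ΣQ_DR = 677.0 m³/s.
V = ΣQ_DR · Δt = 677.0 × 21600 s = 1.462 × 10^7 m³.
Over A = 638 km², depth = V / A = 22.9 mm.

d ≈ 22.9 mm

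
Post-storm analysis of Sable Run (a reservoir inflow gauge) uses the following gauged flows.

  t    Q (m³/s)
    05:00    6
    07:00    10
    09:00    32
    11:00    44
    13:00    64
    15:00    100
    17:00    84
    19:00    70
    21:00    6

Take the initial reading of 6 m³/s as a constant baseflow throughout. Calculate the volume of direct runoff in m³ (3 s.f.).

V ≈ 2.61 × 10^6 m³

Direct-runoff ordinates (Q − Q_b): 0.0, 4.0, 26.0, 38.0, 58.0, 94.0, 78.0, 64.0, 0.0 m³/s.
ΣQ_DR = 362.0 m³/s.
With Δt = 2 h = 7200 s, V = ΣQ_DR · Δt = 362.0 × 7200 = 2.61 × 10^6 m³.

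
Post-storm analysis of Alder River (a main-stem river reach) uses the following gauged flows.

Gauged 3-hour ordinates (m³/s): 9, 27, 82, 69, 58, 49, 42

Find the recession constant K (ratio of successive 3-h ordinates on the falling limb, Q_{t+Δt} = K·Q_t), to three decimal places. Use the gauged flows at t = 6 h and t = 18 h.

K ≈ 0.846

Using the recession-limb readings at t = 6 h and t = 18 h: Q falls from 82 to 42 m³/s over 4 intervals.
K = (Q₂/Q₁)^(1/4) = (42/82)^(1/4) = 0.846.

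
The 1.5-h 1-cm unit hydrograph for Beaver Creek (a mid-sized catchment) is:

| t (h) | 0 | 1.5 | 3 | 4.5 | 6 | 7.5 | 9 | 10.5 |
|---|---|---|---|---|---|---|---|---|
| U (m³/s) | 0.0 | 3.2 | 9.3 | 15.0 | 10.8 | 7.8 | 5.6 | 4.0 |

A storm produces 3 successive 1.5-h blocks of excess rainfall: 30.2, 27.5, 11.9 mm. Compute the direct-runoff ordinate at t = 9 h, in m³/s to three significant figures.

By discrete convolution, Q_j = Σ (P_i / 10 mm) · U_{j−i}.
At t = 9 h (j=6): Q = (30.2/10)·5.6 + (27.5/10)·7.8 + (11.9/10)·10.8 = 51.2 m³/s.

Q ≈ 51.2 m³/s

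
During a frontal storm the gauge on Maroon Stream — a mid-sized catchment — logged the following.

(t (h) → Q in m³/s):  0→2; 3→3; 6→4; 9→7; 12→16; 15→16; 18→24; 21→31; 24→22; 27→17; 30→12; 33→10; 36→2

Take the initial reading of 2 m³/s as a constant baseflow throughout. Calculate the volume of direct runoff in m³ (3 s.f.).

Direct-runoff ordinates (Q − Q_b): 0.0, 1.0, 2.0, 5.0, 14.0, 14.0, 22.0, 29.0, 20.0, 15.0, 10.0, 8.0, 0.0 m³/s.
ΣQ_DR = 140.0 m³/s.
With Δt = 3 h = 10800 s, V = ΣQ_DR · Δt = 140.0 × 10800 = 1.51 × 10^6 m³.

V ≈ 1.51 × 10^6 m³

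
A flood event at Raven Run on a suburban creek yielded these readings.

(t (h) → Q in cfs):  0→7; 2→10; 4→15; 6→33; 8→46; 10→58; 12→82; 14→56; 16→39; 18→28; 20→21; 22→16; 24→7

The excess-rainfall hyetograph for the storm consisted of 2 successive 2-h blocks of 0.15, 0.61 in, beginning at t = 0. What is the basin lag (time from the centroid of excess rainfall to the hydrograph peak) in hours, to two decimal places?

t_L ≈ 9.39 h

Centroid of excess rainfall: t_c = Σ P_i·t̄_i / ΣP_i = 2.6053 h (block centres at 1, 3 h).
Hydrograph peak occurs at t = 12 h, so basin lag t_L = 12 − 2.6053 = 9.39 h.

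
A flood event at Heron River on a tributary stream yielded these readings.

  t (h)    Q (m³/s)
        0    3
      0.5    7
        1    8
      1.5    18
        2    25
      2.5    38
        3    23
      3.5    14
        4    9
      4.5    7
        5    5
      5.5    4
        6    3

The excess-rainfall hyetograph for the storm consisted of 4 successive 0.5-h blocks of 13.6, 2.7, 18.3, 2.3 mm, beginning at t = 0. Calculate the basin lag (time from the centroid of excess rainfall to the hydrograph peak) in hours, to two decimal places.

Centroid of excess rainfall: t_c = Σ P_i·t̄_i / ΣP_i = 0.8760 h (block centres at 0.25, 0.75, 1.25, 1.75 h).
Hydrograph peak occurs at t = 2.5 h, so basin lag t_L = 2.5 − 0.8760 = 1.62 h.

t_L ≈ 1.62 h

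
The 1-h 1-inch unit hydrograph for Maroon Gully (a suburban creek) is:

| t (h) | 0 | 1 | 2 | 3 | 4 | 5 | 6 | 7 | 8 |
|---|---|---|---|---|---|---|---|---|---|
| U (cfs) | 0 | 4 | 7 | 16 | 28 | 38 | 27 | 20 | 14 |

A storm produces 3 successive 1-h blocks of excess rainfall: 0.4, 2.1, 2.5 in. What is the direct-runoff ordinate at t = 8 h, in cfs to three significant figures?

By discrete convolution, Q_j = Σ (P_i / 1 in) · U_{j−i}.
At t = 8 h (j=8): Q = (0.4/1)·14 + (2.1/1)·20 + (2.5/1)·27 = 115 cfs.

Q ≈ 115 cfs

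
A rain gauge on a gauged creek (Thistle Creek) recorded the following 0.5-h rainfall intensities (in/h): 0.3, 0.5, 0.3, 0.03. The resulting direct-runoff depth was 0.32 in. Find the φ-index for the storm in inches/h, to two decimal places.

φ ≈ 0.15 in/h

Only the 3 blocks with intensity above φ contribute runoff: 0.3, 0.5, 0.3 in/h.
Σ(I−φ)·Δt = d  ⇒  (0.3+0.5+0.3 − 3φ)·0.5 = 0.32
φ = (1.100 − 0.32/0.5) / 3 = 0.15 in/h.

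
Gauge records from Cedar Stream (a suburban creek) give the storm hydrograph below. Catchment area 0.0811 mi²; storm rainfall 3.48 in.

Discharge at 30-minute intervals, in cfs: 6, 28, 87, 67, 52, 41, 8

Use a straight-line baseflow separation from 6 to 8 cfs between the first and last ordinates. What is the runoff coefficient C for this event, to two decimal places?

C ≈ 0.66

ΣQ_DR = 240.0 cfs; V = ΣQ_DR·Δt = 4.320 × 10^5 ft³.
Runoff depth d = V / A = 2.293 in.
C = d / P = 2.293 / 3.48 = 0.66.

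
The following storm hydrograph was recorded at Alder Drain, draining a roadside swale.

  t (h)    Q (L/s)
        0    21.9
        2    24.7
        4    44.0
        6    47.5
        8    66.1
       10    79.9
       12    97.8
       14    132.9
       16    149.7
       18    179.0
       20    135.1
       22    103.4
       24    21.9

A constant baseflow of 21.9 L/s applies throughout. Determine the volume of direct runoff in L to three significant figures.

V ≈ 5.90 × 10^6 L

Direct-runoff ordinates (Q − Q_b): 0.0, 2.8, 22.1, 25.6, 44.2, 58.0, 75.9, 111.0, 127.8, 157.1, 113.2, 81.5, 0.0 L/s.
ΣQ_DR = 819.2 L/s.
With Δt = 2 h = 7200 s, V = ΣQ_DR · Δt = 819.2 × 7200 = 5.90 × 10^6 L.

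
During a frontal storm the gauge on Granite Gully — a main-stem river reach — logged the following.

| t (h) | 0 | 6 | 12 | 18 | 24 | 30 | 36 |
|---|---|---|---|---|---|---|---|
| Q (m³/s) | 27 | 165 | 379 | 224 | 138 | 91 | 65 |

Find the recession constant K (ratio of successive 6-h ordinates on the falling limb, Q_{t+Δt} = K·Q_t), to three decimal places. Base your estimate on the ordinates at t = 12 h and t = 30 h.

Using the recession-limb readings at t = 12 h and t = 30 h: Q falls from 379 to 91 m³/s over 3 intervals.
K = (Q₂/Q₁)^(1/3) = (91/379)^(1/3) = 0.622.

K ≈ 0.622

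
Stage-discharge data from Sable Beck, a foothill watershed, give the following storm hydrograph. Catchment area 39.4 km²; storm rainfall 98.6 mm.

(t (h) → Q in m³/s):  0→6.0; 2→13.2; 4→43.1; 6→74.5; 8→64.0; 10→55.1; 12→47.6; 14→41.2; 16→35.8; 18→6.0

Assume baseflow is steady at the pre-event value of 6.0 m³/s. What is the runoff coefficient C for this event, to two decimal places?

ΣQ_DR = 326.5 m³/s; V = ΣQ_DR·Δt = 2.351 × 10^6 m³.
Runoff depth d = V / A = 59.66 mm.
C = d / P = 59.66 / 98.6 = 0.61.

C ≈ 0.61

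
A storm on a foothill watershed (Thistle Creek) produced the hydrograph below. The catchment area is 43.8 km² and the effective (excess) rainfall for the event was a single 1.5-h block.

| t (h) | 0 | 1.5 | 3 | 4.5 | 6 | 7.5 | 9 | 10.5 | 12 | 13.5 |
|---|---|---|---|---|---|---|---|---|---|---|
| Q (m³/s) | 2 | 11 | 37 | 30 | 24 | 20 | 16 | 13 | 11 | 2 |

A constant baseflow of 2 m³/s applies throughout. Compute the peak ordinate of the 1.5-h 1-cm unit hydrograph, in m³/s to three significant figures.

Direct runoff: 0.0, 9.0, 35.0, 28.0, 22.0, 18.0, 14.0, 11.0, 9.0, 0.0 m³/s; ΣQ_DR = 146.0 m³/s, peak = 35.0 m³/s.
Runoff depth d = ΣQ_DR·Δt / A = 146.0 × 5400 / (43.8 km²) = 18.00 mm.
The 1-cm UH is the DRH scaled by (10 mm)/d, so U_p = 35.0 × 10/18.00 = 19.4 m³/s.

U_p ≈ 19.4 m³/s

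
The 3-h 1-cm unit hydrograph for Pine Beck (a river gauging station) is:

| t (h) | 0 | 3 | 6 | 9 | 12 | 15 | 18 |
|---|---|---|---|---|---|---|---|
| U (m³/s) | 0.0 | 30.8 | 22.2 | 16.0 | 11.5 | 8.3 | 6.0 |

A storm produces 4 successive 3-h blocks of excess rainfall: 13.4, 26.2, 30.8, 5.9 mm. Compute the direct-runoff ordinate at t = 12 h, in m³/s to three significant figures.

By discrete convolution, Q_j = Σ (P_i / 10 mm) · U_{j−i}.
At t = 12 h (j=4): Q = (13.4/10)·11.5 + (26.2/10)·16.0 + (30.8/10)·22.2 + (5.9/10)·30.8 = 144 m³/s.

Q ≈ 144 m³/s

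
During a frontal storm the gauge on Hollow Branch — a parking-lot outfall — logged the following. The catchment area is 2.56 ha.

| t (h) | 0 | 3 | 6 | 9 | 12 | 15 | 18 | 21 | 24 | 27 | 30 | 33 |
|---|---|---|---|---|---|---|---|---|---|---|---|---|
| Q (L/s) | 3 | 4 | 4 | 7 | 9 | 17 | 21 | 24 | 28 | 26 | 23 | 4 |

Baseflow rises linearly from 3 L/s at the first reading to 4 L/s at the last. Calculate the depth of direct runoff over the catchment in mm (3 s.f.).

d ≈ 54.0 mm

Direct runoff: 0.00, 0.91, 0.82, 3.73, 5.64, 13.55, 17.45, 20.36, 24.27, 22.18, 19.09, 0.00 L/s; ΣQ_DR = 128.0 L/s.
V = ΣQ_DR · Δt = 128.0 × 10800 s = 1.382 × 10^6 L.
Over A = 2.56 ha, depth = V / A = 54.0 mm.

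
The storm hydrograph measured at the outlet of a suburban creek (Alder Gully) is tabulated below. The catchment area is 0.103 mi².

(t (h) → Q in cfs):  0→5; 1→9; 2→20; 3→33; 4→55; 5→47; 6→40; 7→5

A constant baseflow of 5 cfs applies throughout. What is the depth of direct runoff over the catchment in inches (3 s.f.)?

d ≈ 2.62 in

Direct runoff: 0.0, 4.0, 15.0, 28.0, 50.0, 42.0, 35.0, 0.0 cfs; ΣQ_DR = 174.0 cfs.
V = ΣQ_DR · Δt = 174.0 × 3600 s = 6.264 × 10^5 ft³.
Over A = 0.103 mi², depth = V / A = 2.62 in.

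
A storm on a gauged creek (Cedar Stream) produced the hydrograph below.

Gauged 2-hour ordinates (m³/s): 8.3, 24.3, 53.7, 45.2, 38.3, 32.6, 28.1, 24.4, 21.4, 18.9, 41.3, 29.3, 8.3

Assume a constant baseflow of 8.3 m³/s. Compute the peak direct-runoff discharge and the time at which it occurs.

Q_p = 45.4 m³/s at t = 4 h

Subtracting baseflow gives direct-runoff ordinates: 0.0, 16.0, 45.4, 36.9, 30.0, 24.3, 19.8, 16.1, 13.1, 10.6, 33.0, 21.0, 0.0 m³/s.
The maximum is 45.4 m³/s, occurring at the reading for t = 4 h.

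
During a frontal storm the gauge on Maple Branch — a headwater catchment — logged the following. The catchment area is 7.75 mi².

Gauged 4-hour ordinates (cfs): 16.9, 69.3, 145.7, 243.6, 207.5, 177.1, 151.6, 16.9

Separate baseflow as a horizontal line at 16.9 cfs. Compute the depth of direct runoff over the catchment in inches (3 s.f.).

Direct runoff: 0.0, 52.4, 128.8, 226.7, 190.6, 160.2, 134.7, 0.0 cfs; ΣQ_DR = 893.4 cfs.
V = ΣQ_DR · Δt = 893.4 × 14400 s = 1.286 × 10^7 ft³.
Over A = 7.75 mi², depth = V / A = 0.715 in.

d ≈ 0.715 in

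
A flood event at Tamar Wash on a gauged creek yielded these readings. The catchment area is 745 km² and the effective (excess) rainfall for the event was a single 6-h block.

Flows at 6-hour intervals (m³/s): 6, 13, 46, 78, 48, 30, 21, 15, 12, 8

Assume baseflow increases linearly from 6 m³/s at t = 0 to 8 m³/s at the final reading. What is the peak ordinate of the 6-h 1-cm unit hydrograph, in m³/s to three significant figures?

U_p ≈ 119 m³/s

Direct runoff: 0.00, 6.78, 39.56, 71.33, 41.11, 22.89, 13.67, 7.44, 4.22, 0.00 m³/s; ΣQ_DR = 207.0 m³/s, peak = 71.33 m³/s.
Runoff depth d = ΣQ_DR·Δt / A = 207.0 × 21600 / (745 km²) = 6.002 mm.
The 1-cm UH is the DRH scaled by (10 mm)/d, so U_p = 71.33 × 10/6.002 = 119 m³/s.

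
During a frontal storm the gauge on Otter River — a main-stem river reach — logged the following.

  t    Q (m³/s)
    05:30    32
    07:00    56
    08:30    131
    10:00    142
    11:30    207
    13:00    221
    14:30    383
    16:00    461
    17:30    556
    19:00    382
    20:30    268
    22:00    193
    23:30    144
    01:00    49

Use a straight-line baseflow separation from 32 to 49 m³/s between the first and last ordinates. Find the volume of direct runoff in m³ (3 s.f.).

V ≈ 1.44 × 10^7 m³

Direct-runoff ordinates (Q − Q_b): 0.00, 22.69, 96.38, 106.08, 169.77, 182.46, 343.15, 419.85, 513.54, 338.23, 222.92, 146.62, 96.31, 0.00 m³/s.
ΣQ_DR = 2658 m³/s.
With Δt = 1.5 h = 5400 s, V = ΣQ_DR · Δt = 2658 × 5400 = 1.44 × 10^7 m³.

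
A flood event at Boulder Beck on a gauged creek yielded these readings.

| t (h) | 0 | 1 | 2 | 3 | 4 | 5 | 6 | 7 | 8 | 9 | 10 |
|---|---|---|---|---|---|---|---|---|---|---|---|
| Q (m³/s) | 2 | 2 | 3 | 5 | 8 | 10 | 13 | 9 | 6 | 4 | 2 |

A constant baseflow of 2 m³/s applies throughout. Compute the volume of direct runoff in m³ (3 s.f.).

V ≈ 1.51 × 10^5 m³

Direct-runoff ordinates (Q − Q_b): 0.0, 0.0, 1.0, 3.0, 6.0, 8.0, 11.0, 7.0, 4.0, 2.0, 0.0 m³/s.
ΣQ_DR = 42.00 m³/s.
With Δt = 1 h = 3600 s, V = ΣQ_DR · Δt = 42.00 × 3600 = 1.51 × 10^5 m³.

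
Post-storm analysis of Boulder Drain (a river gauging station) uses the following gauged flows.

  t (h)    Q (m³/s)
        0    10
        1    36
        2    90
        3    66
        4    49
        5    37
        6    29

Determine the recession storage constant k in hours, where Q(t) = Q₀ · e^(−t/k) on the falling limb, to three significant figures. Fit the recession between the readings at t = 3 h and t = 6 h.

k ≈ 3.65 h

On the falling limb, Q drops from 66 to 29 m³/s between t = 3 h and t = 6 h (Δt = 3 h).
k = −Δt / ln(Q₂/Q₁) = −3 / ln(29/66) = 3.65 h.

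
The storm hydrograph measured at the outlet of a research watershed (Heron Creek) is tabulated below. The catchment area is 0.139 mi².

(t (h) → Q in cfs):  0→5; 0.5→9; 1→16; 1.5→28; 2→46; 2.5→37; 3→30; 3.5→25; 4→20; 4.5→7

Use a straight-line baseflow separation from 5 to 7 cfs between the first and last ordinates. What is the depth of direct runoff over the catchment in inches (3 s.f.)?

d ≈ 0.909 in

Direct runoff: 0.00, 3.78, 10.56, 22.33, 40.11, 30.89, 23.67, 18.44, 13.22, 0.00 cfs; ΣQ_DR = 163.0 cfs.
V = ΣQ_DR · Δt = 163.0 × 1800 s = 2.934 × 10^5 ft³.
Over A = 0.139 mi², depth = V / A = 0.909 in.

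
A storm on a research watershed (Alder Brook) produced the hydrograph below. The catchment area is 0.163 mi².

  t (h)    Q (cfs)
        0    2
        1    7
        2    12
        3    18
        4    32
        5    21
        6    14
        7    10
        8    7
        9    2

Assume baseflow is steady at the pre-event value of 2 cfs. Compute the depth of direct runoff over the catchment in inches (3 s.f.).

d ≈ 0.998 in

Direct runoff: 0.0, 5.0, 10.0, 16.0, 30.0, 19.0, 12.0, 8.0, 5.0, 0.0 cfs; ΣQ_DR = 105.0 cfs.
V = ΣQ_DR · Δt = 105.0 × 3600 s = 3.780 × 10^5 ft³.
Over A = 0.163 mi², depth = V / A = 0.998 in.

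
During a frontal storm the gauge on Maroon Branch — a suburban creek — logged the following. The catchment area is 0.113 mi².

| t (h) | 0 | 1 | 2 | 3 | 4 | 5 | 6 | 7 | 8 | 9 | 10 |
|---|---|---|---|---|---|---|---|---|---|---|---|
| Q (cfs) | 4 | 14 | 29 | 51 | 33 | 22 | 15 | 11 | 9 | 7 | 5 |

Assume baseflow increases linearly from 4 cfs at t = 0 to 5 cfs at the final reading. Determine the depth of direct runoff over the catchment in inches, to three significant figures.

Direct runoff: 0.00, 9.90, 24.80, 46.70, 28.60, 17.50, 10.40, 6.30, 4.20, 2.10, 0.00 cfs; ΣQ_DR = 150.5 cfs.
V = ΣQ_DR · Δt = 150.5 × 3600 s = 5.418 × 10^5 ft³.
Over A = 0.113 mi², depth = V / A = 2.06 in.

d ≈ 2.06 in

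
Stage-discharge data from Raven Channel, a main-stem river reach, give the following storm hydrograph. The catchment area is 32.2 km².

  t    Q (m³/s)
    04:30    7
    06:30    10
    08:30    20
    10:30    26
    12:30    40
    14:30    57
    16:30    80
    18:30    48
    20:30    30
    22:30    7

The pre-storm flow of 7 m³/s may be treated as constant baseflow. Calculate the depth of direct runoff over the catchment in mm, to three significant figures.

Direct runoff: 0.0, 3.0, 13.0, 19.0, 33.0, 50.0, 73.0, 41.0, 23.0, 0.0 m³/s; ΣQ_DR = 255.0 m³/s.
V = ΣQ_DR · Δt = 255.0 × 7200 s = 1.836 × 10^6 m³.
Over A = 32.2 km², depth = V / A = 57.0 mm.

d ≈ 57.0 mm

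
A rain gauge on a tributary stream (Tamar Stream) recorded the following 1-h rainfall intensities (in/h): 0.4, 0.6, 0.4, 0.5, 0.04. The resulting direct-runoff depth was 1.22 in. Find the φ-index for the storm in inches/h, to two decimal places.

φ ≈ 0.17 in/h

Only the 4 blocks with intensity above φ contribute runoff: 0.4, 0.6, 0.4, 0.5 in/h.
Σ(I−φ)·Δt = d  ⇒  (0.4+0.6+0.4+0.5 − 4φ)·1 = 1.22
φ = (1.900 − 1.22/1) / 4 = 0.17 in/h.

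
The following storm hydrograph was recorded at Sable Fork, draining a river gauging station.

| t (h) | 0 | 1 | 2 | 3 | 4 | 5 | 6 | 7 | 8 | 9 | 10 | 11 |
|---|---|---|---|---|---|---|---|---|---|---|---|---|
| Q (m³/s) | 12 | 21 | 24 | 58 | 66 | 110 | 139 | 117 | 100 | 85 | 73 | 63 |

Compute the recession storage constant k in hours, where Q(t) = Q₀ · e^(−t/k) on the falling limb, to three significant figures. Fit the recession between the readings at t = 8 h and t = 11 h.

k ≈ 6.49 h

On the falling limb, Q drops from 100 to 63 m³/s between t = 8 h and t = 11 h (Δt = 3 h).
k = −Δt / ln(Q₂/Q₁) = −3 / ln(63/100) = 6.49 h.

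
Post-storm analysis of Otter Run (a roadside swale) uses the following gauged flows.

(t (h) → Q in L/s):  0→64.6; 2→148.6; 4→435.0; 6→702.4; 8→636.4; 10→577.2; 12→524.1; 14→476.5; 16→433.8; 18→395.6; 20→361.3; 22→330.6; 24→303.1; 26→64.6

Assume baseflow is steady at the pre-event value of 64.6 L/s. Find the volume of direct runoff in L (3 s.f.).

Direct-runoff ordinates (Q − Q_b): 0.0, 84.0, 370.4, 637.8, 571.8, 512.6, 459.5, 411.9, 369.2, 331.0, 296.7, 266.0, 238.5, 0.0 L/s.
ΣQ_DR = 4549 L/s.
With Δt = 2 h = 7200 s, V = ΣQ_DR · Δt = 4549 × 7200 = 3.28 × 10^7 L.

V ≈ 3.28 × 10^7 L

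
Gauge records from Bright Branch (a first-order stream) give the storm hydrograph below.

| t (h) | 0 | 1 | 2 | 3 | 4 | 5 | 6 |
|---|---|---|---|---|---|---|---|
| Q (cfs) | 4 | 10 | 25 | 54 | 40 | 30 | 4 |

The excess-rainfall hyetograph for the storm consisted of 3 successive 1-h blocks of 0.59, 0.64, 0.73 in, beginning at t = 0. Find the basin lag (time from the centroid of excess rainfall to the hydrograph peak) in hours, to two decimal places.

t_L ≈ 1.43 h

Centroid of excess rainfall: t_c = Σ P_i·t̄_i / ΣP_i = 1.5714 h (block centres at 0.5, 1.5, 2.5 h).
Hydrograph peak occurs at t = 3 h, so basin lag t_L = 3 − 1.5714 = 1.43 h.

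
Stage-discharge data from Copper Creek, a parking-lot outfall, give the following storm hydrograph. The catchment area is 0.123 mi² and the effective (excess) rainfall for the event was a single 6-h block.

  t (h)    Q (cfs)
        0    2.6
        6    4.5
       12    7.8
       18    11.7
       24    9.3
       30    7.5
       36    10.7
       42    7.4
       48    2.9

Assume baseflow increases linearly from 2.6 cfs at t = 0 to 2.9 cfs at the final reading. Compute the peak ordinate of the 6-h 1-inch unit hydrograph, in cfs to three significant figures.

Direct runoff: 0.00, 1.86, 5.12, 8.99, 6.55, 4.71, 7.88, 4.54, 0.00 cfs; ΣQ_DR = 39.65 cfs, peak = 8.99 cfs.
Runoff depth d = ΣQ_DR·Δt / A = 39.65 × 21600 / (0.123 mi²) = 2.997 in.
The 1-inch UH is the DRH scaled by (1 in)/d, so U_p = 8.99 × 1/2.997 = 3.00 cfs.

U_p ≈ 3.00 cfs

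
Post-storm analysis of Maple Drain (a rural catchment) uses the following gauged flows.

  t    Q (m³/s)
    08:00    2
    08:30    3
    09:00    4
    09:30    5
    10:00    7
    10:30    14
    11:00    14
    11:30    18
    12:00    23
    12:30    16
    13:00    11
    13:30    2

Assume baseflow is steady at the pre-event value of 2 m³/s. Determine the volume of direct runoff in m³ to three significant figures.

Direct-runoff ordinates (Q − Q_b): 0.0, 1.0, 2.0, 3.0, 5.0, 12.0, 12.0, 16.0, 21.0, 14.0, 9.0, 0.0 m³/s.
ΣQ_DR = 95.00 m³/s.
With Δt = 0.5 h = 1800 s, V = ΣQ_DR · Δt = 95.00 × 1800 = 1.71 × 10^5 m³.

V ≈ 1.71 × 10^5 m³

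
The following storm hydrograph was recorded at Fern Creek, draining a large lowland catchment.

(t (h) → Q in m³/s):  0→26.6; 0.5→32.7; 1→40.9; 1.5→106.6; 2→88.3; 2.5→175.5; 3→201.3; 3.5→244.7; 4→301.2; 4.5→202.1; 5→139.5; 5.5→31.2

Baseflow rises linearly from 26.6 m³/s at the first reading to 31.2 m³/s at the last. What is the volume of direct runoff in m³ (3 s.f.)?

V ≈ 2.24 × 10^6 m³

Direct-runoff ordinates (Q − Q_b): 0.00, 5.68, 13.46, 78.75, 60.03, 146.81, 172.19, 215.17, 271.25, 171.74, 108.72, 0.00 m³/s.
ΣQ_DR = 1244 m³/s.
With Δt = 0.5 h = 1800 s, V = ΣQ_DR · Δt = 1244 × 1800 = 2.24 × 10^6 m³.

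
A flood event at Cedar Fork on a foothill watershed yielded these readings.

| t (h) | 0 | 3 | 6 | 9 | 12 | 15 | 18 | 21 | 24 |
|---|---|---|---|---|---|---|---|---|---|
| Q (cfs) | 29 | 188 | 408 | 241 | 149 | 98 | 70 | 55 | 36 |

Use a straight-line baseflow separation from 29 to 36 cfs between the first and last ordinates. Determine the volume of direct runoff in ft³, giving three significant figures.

V ≈ 1.06 × 10^7 ft³

Direct-runoff ordinates (Q − Q_b): 0.00, 158.12, 377.25, 209.38, 116.50, 64.62, 35.75, 19.88, 0.00 cfs.
ΣQ_DR = 981.5 cfs.
With Δt = 3 h = 10800 s, V = ΣQ_DR · Δt = 981.5 × 10800 = 1.06 × 10^7 ft³.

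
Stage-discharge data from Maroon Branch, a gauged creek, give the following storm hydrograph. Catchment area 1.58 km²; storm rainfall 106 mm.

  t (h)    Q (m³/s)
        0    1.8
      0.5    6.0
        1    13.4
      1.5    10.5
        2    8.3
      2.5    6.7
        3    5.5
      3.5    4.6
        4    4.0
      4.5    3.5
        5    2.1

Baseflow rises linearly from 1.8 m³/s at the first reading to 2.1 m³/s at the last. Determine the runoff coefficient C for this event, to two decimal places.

C ≈ 0.48

ΣQ_DR = 44.95 m³/s; V = ΣQ_DR·Δt = 80910 m³.
Runoff depth d = V / A = 51.21 mm.
C = d / P = 51.21 / 106 = 0.48.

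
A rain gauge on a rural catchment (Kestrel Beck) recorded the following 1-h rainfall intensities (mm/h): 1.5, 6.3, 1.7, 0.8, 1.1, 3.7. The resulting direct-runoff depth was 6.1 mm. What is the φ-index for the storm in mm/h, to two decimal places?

Only the 2 blocks with intensity above φ contribute runoff: 6.3, 3.7 mm/h.
Σ(I−φ)·Δt = d  ⇒  (6.3+3.7 − 2φ)·1 = 6.1
φ = (10.00 − 6.1/1) / 2 = 1.95 mm/h.

φ ≈ 1.95 mm/h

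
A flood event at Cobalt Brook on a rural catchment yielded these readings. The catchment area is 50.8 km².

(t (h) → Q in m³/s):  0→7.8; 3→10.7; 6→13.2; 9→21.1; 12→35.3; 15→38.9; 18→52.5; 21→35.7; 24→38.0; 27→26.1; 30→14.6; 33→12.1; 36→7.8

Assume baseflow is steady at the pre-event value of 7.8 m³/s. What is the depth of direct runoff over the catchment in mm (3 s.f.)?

Direct runoff: 0.0, 2.9, 5.4, 13.3, 27.5, 31.1, 44.7, 27.9, 30.2, 18.3, 6.8, 4.3, 0.0 m³/s; ΣQ_DR = 212.4 m³/s.
V = ΣQ_DR · Δt = 212.4 × 10800 s = 2.294 × 10^6 m³.
Over A = 50.8 km², depth = V / A = 45.2 mm.

d ≈ 45.2 mm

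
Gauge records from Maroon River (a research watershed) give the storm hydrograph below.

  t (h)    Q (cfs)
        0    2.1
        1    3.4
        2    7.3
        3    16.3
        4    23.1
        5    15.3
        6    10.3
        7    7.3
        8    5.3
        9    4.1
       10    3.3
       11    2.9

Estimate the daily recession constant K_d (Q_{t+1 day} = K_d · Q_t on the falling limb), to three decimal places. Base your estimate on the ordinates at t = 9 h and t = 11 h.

Between t = 9 h and t = 11 h the flow falls from 4.1 to 2.9 cfs over 2×1 h = 2 h.
Per-interval ratio K = (2.9/4.1)^(1/2) = 0.8410; K_d = K^(24/1) = 0.016.

K_d ≈ 0.016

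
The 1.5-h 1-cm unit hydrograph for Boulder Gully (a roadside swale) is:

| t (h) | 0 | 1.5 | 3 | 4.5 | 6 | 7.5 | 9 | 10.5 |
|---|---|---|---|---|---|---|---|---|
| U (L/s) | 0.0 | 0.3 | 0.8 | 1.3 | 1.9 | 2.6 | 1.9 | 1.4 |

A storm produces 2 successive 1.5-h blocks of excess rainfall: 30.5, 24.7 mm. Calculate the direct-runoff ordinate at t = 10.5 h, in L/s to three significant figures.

By discrete convolution, Q_j = Σ (P_i / 10 mm) · U_{j−i}.
At t = 10.5 h (j=7): Q = (30.5/10)·1.4 + (24.7/10)·1.9 = 8.96 L/s.

Q ≈ 8.96 L/s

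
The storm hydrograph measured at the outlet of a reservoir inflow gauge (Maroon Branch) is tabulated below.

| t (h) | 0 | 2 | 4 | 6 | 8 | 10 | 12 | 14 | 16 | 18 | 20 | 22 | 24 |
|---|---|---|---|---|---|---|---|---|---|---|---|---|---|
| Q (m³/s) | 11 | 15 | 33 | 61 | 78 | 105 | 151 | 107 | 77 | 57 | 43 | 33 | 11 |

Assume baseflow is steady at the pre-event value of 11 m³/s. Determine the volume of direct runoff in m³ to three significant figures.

V ≈ 4.60 × 10^6 m³

Direct-runoff ordinates (Q − Q_b): 0.0, 4.0, 22.0, 50.0, 67.0, 94.0, 140.0, 96.0, 66.0, 46.0, 32.0, 22.0, 0.0 m³/s.
ΣQ_DR = 639.0 m³/s.
With Δt = 2 h = 7200 s, V = ΣQ_DR · Δt = 639.0 × 7200 = 4.60 × 10^6 m³.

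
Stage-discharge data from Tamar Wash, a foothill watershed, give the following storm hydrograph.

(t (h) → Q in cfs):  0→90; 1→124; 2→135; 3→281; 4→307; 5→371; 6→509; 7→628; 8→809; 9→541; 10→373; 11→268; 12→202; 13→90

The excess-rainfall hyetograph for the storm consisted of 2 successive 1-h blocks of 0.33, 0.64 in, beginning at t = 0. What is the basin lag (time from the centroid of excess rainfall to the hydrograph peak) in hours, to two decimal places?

t_L ≈ 6.84 h

Centroid of excess rainfall: t_c = Σ P_i·t̄_i / ΣP_i = 1.1598 h (block centres at 0.5, 1.5 h).
Hydrograph peak occurs at t = 8 h, so basin lag t_L = 8 − 1.1598 = 6.84 h.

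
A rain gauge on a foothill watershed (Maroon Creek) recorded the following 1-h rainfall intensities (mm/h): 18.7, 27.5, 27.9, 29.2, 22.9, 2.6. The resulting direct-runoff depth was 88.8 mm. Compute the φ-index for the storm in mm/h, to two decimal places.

Only the 5 blocks with intensity above φ contribute runoff: 18.7, 27.5, 27.9, 29.2, 22.9 mm/h.
Σ(I−φ)·Δt = d  ⇒  (18.7+27.5+27.9+29.2+22.9 − 5φ)·1 = 88.8
φ = (126.2 − 88.8/1) / 5 = 7.48 mm/h.

φ ≈ 7.48 mm/h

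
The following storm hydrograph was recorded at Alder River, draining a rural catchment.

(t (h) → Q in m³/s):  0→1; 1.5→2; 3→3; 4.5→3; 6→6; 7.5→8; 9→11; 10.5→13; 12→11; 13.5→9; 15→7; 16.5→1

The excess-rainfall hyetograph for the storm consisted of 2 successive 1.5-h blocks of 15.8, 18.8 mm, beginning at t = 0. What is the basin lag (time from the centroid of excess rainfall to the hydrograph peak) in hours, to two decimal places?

Centroid of excess rainfall: t_c = Σ P_i·t̄_i / ΣP_i = 1.5650 h (block centres at 0.75, 2.25 h).
Hydrograph peak occurs at t = 10.5 h, so basin lag t_L = 10.5 − 1.5650 = 8.93 h.

t_L ≈ 8.93 h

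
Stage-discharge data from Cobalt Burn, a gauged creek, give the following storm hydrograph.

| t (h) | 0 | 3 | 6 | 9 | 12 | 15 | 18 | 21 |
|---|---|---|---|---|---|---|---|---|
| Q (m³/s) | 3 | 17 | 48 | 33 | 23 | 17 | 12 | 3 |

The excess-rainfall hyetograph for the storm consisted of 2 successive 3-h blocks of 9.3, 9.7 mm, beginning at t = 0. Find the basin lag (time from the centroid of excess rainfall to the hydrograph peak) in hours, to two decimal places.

Centroid of excess rainfall: t_c = Σ P_i·t̄_i / ΣP_i = 3.0316 h (block centres at 1.5, 4.5 h).
Hydrograph peak occurs at t = 6 h, so basin lag t_L = 6 − 3.0316 = 2.97 h.

t_L ≈ 2.97 h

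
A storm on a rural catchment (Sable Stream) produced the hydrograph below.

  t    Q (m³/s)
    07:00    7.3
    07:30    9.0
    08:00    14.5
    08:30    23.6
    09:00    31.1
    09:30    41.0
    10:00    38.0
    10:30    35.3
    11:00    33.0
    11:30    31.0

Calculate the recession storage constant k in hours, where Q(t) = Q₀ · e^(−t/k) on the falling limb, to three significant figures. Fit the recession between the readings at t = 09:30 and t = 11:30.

k ≈ 7.15 h

On the falling limb, Q drops from 41.0 to 31.0 m³/s between t = 09:30 and t = 11:30 (Δt = 2 h).
k = −Δt / ln(Q₂/Q₁) = −2 / ln(31.0/41.0) = 7.15 h.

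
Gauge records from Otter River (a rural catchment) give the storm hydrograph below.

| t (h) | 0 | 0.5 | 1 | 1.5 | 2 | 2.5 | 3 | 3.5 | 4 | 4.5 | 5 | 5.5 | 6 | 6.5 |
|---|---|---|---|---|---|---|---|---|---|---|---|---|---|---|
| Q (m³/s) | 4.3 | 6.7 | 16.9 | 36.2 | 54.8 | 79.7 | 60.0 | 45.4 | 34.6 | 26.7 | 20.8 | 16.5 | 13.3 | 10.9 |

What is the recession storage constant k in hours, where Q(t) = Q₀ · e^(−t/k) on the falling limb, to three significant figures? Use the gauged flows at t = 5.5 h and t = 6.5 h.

k ≈ 2.41 h

On the falling limb, Q drops from 16.5 to 10.9 m³/s between t = 5.5 h and t = 6.5 h (Δt = 1 h).
k = −Δt / ln(Q₂/Q₁) = −1 / ln(10.9/16.5) = 2.41 h.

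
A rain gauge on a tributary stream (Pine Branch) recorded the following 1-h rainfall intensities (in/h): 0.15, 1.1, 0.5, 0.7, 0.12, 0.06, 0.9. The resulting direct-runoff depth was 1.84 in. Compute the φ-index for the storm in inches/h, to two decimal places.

Only the 4 blocks with intensity above φ contribute runoff: 1.1, 0.5, 0.7, 0.9 in/h.
Σ(I−φ)·Δt = d  ⇒  (1.1+0.5+0.7+0.9 − 4φ)·1 = 1.84
φ = (3.200 − 1.84/1) / 4 = 0.34 in/h.

φ ≈ 0.34 in/h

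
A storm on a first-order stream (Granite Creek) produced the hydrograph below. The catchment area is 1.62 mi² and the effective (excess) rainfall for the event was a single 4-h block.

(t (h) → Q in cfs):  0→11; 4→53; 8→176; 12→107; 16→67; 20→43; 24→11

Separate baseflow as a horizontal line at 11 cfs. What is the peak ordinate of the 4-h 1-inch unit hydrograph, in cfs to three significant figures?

Direct runoff: 0.0, 42.0, 165.0, 96.0, 56.0, 32.0, 0.0 cfs; ΣQ_DR = 391.0 cfs, peak = 165.0 cfs.
Runoff depth d = ΣQ_DR·Δt / A = 391.0 × 14400 / (1.62 mi²) = 1.496 in.
The 1-inch UH is the DRH scaled by (1 in)/d, so U_p = 165.0 × 1/1.496 = 110 cfs.

U_p ≈ 110 cfs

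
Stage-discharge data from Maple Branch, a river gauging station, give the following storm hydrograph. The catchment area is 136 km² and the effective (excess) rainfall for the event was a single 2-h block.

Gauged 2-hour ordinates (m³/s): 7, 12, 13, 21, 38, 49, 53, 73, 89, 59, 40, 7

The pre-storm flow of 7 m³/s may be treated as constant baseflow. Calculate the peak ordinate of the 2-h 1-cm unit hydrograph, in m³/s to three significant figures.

U_p ≈ 41.1 m³/s

Direct runoff: 0.0, 5.0, 6.0, 14.0, 31.0, 42.0, 46.0, 66.0, 82.0, 52.0, 33.0, 0.0 m³/s; ΣQ_DR = 377.0 m³/s, peak = 82.0 m³/s.
Runoff depth d = ΣQ_DR·Δt / A = 377.0 × 7200 / (136 km²) = 19.96 mm.
The 1-cm UH is the DRH scaled by (10 mm)/d, so U_p = 82.0 × 10/19.96 = 41.1 m³/s.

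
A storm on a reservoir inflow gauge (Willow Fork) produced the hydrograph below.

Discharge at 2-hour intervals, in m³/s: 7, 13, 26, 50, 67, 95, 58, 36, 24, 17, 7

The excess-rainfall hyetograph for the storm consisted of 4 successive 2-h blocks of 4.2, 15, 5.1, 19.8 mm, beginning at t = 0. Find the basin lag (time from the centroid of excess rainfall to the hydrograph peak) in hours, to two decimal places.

Centroid of excess rainfall: t_c = Σ P_i·t̄_i / ΣP_i = 4.8367 h (block centres at 1, 3, 5, 7 h).
Hydrograph peak occurs at t = 10 h, so basin lag t_L = 10 − 4.8367 = 5.16 h.

t_L ≈ 5.16 h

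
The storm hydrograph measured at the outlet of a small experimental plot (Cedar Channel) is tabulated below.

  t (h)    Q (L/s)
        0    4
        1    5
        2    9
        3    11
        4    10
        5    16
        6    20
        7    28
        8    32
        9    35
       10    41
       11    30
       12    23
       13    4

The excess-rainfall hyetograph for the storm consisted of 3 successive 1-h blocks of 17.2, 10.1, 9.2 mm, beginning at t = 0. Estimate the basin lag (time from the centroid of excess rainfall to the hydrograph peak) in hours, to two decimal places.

t_L ≈ 8.72 h

Centroid of excess rainfall: t_c = Σ P_i·t̄_i / ΣP_i = 1.2808 h (block centres at 0.5, 1.5, 2.5 h).
Hydrograph peak occurs at t = 10 h, so basin lag t_L = 10 − 1.2808 = 8.72 h.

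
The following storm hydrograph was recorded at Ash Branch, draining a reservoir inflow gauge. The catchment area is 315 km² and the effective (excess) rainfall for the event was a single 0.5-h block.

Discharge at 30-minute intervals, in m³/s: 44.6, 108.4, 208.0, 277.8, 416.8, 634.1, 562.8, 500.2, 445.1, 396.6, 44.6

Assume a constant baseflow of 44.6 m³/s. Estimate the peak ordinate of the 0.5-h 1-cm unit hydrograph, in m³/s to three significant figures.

U_p ≈ 328 m³/s

Direct runoff: 0.0, 63.8, 163.4, 233.2, 372.2, 589.5, 518.2, 455.6, 400.5, 352.0, 0.0 m³/s; ΣQ_DR = 3148 m³/s, peak = 589.5 m³/s.
Runoff depth d = ΣQ_DR·Δt / A = 3148 × 1800 / (315 km²) = 17.99 mm.
The 1-cm UH is the DRH scaled by (10 mm)/d, so U_p = 589.5 × 10/17.99 = 328 m³/s.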